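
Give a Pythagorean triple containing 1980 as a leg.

We need the other leg and hypotenuse such that 1980² + x² = c².
Take x = 1015, c = 2225: 1980² + 1015² = 3920400 + 1030225 = 4950625 = 2225² ✓
Triple: (1015, 1980, 2225)

(1015, 1980, 2225)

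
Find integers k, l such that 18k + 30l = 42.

Step 1: Check solvability.
gcd(18, 30) = 6
Since 6 divides 42, solutions exist.

Step 2: Apply extended Euclidean algorithm to find gcd.
We find integers such that 18*x0 + 30*y0 = 6

Step 3: Scale the particular solution.
Multiply by 42/6 = 7:
k = 14, l = -7

Step 4: Verify.
18*(14) + 30*(-7) = 42 = 42 ✓

k = 14, l = -7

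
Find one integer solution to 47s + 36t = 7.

Step 1: Check solvability.
gcd(47, 36) = 1
Since 1 divides 7, solutions exist.

Step 2: Apply extended Euclidean algorithm to find gcd.
We find integers such that 47*x0 + 36*y0 = 1

Step 3: Scale the particular solution.
Multiply by 7/1 = 7:
s = -91, t = 119

Step 4: Verify.
47*(-91) + 36*(119) = 7 = 7 ✓

s = -91, t = 119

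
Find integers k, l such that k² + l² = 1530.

We need to find integers k, l > 0 such that k² + l² = 1530.
Trying k = 3: l² = 1530 - 3² = 1530 - 9 = 1521
l = 39
Check: 3² + 39² = 9 + 1521 = 1530 ✓

1530 = 3² + 39²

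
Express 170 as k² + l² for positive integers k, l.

We need to find integers k, l > 0 such that k² + l² = 170.
Trying k = 1: l² = 170 - 1² = 170 - 1 = 169
l = 13
Check: 1² + 13² = 1 + 169 = 170 ✓

170 = 1² + 13²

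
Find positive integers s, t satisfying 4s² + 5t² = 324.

Try small values of s and check whether (324 - 4s²)/5 is a perfect square.
s = 6: 4·6² = 144, so 5t² = 324 - 144 = 180, giving t² = 36, t = 6.
Check: 4·6² + 5·6² = 144 + 180 = 324 ✓

s = 6, t = 6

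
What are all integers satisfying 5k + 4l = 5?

Step 1: Compute gcd(5, 4) = 1.
Since 1 divides 5, solutions exist.

Step 2: Find a particular solution using extended Euclidean algorithm.
We get k₀ = 5, l₀ = -5.
Check: 5*5 + 4*-5 = 5 = 5 ✓

Step 3: Write the general solution.
k = 5 + (4/1)t = 5 + 4t
l = -5 - (5/1)t = -5 - 5t
for any integer t.

k = 5 + 4t, l = -5 - 5t for integer t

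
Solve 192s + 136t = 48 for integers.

Step 1: Check solvability.
gcd(192, 136) = 8
Since 8 divides 48, solutions exist.

Step 2: Apply extended Euclidean algorithm to find gcd.
We find integers such that 192*x0 + 136*y0 = 8

Step 3: Scale the particular solution.
Multiply by 48/8 = 6:
s = 30, t = -42

Step 4: Verify.
192*(30) + 136*(-42) = 48 = 48 ✓

s = 30, t = -42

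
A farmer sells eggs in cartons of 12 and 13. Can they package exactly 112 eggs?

We need non-negative a, b with 12a + 13b = 112.
gcd(12, 13) = 1 divides 112.
Try a = 5: 13b = 112 - 60 = 52, so b = 4.
One way: 5 cartons of 12 and 4 cartons of 13.

Yes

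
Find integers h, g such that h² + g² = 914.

We need to find integers h, g > 0 such that h² + g² = 914.
Trying h = 17: g² = 914 - 17² = 914 - 289 = 625
g = 25
Check: 17² + 25² = 289 + 625 = 914 ✓

914 = 17² + 25²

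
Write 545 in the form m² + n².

We need to find integers m, n > 0 such that m² + n² = 545.
Trying m = 4: n² = 545 - 4² = 545 - 16 = 529
n = 23
Check: 4² + 23² = 16 + 529 = 545 ✓

545 = 4² + 23²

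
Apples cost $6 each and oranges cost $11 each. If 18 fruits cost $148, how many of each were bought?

Let a = apples, o = oranges.
a + o = 18
6a + 11o = 148
Substitute o = 18 - a:
6a + 11(18 - a) = 148
(6 - 11)a = 148 - 198
-5a = -50
a = 10, o = 18 - 10 = 8

Apples: 10, Oranges: 8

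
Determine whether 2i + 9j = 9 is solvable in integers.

Step 1: Compute gcd(2, 9).
gcd(2, 9) = 1

Step 2: Check divisibility.
Does 1 divide 9? 9 = 1 x 9, so yes.

By the theorem on linear Diophantine equations, 2i + 9j = 9 has integer solutions if and only if gcd(2, 9) divides 9. Since 1 | 9, solutions exist.

Yes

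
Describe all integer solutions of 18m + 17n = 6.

Step 1: Compute gcd(18, 17) = 1.
Since 1 divides 6, solutions exist.

Step 2: Find a particular solution using extended Euclidean algorithm.
We get m₀ = 6, n₀ = -6.
Check: 18*6 + 17*-6 = 6 = 6 ✓

Step 3: Write the general solution.
m = 6 + (17/1)t = 6 + 17t
n = -6 - (18/1)t = -6 - 18t
for any integer t.

m = 6 + 17t, n = -6 - 18t for integer t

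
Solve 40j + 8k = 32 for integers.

Step 1: Check solvability.
gcd(40, 8) = 8
Since 8 divides 32, solutions exist.

Step 2: Apply extended Euclidean algorithm to find gcd.
We find integers such that 40*x0 + 8*y0 = 8

Step 3: Scale the particular solution.
Multiply by 32/8 = 4:
j = 0, k = 4

Step 4: Verify.
40*(0) + 8*(4) = 32 = 32 ✓

j = 0, k = 4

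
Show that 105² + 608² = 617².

Compute a² + b²:
105² + 608² = 11025 + 369664 = 380689
Compute c²:
617² = 380689
Since 380689 = 380689, it is a Pythagorean triple.

Yes, it is a Pythagorean triple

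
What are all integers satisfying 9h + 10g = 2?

Step 1: Compute gcd(9, 10) = 1.
Since 1 divides 2, solutions exist.

Step 2: Find a particular solution using extended Euclidean algorithm.
We get h₀ = -2, g₀ = 2.
Check: 9*-2 + 10*2 = 2 = 2 ✓

Step 3: Write the general solution.
h = -2 + (10/1)t = -2 + 10t
g = 2 - (9/1)t = 2 - 9t
for any integer t.

h = -2 + 10t, g = 2 - 9t for integer t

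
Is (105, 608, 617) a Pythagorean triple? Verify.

Compute a² + b² = 105² + 608² = 11025 + 369664 = 380689
Compute c² = 617² = 380689
Since 380689 = 380689, confirmed.

Yes, it is a Pythagorean triple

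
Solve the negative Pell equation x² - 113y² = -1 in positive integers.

We need x² = 113y² - 1. Try successive y:
y = 1: x² = 113·1² - 1 = 112, not a perfect square
y = 2: x² = 113·2² - 1 = 451, not a perfect square
y = 3: x² = 113·3² - 1 = 1016, not a perfect square
...
y = 73: x² = 113·73² - 1 = 602176 = 776² ✓
Check: 776² - 113·73² = 602176 - 602177 = -1 ✓

x = 776, y = 73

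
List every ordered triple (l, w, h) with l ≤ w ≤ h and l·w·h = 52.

Iterate l from 1 to ⌊52^(1/3)⌋. For each l dividing 52, iterate w ≥ l with w dividing 52/l, and set h = 52/(l·w).
Triples found (4): (1×1×52), (1×2×26), (1×4×13), (2×2×13)

(1×1×52), (1×2×26), (1×4×13), (2×2×13)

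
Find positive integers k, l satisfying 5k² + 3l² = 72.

Try small values of k and check whether (72 - 5k²)/3 is a perfect square.
k = 3: 5·3² = 45, so 3l² = 72 - 45 = 27, giving l² = 9, l = 3.
Check: 5·3² + 3·3² = 45 + 27 = 72 ✓

k = 3, l = 3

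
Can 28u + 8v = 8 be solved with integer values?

Step 1: Compute gcd(28, 8).
gcd(28, 8) = 4

Step 2: Check divisibility.
Does 4 divide 8? 8 = 4 x 2, so yes.

By the theorem on linear Diophantine equations, 28u + 8v = 8 has integer solutions if and only if gcd(28, 8) divides 8. Since 4 | 8, solutions exist.

Yes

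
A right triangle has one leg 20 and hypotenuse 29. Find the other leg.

a² = c² - b² = 841 - 400 = 441
a = 21

21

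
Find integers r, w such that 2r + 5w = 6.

Step 1: Check solvability.
gcd(2, 5) = 1
Since 1 divides 6, solutions exist.

Step 2: Apply extended Euclidean algorithm to find gcd.
We find integers such that 2*x0 + 5*y0 = 1

Step 3: Scale the particular solution.
Multiply by 6/1 = 6:
r = -12, w = 6

Step 4: Verify.
2*(-12) + 5*(6) = 6 = 6 ✓

r = -12, w = 6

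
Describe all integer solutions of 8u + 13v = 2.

Step 1: Compute gcd(8, 13) = 1.
Since 1 divides 2, solutions exist.

Step 2: Find a particular solution using extended Euclidean algorithm.
We get u₀ = 10, v₀ = -6.
Check: 8*10 + 13*-6 = 2 = 2 ✓

Step 3: Write the general solution.
u = 10 + (13/1)t = 10 + 13t
v = -6 - (8/1)t = -6 - 8t
for any integer t.

u = 10 + 13t, v = -6 - 8t for integer t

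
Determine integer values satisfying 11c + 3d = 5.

Step 1: Check solvability.
gcd(11, 3) = 1
Since 1 divides 5, solutions exist.

Step 2: Apply extended Euclidean algorithm to find gcd.
We find integers such that 11*x0 + 3*y0 = 1

Step 3: Scale the particular solution.
Multiply by 5/1 = 5:
c = -5, d = 20

Step 4: Verify.
11*(-5) + 3*(20) = 5 = 5 ✓

c = -5, d = 20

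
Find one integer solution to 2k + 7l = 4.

Step 1: Check solvability.
gcd(2, 7) = 1
Since 1 divides 4, solutions exist.

Step 2: Apply extended Euclidean algorithm to find gcd.
We find integers such that 2*x0 + 7*y0 = 1

Step 3: Scale the particular solution.
Multiply by 4/1 = 4:
k = -12, l = 4

Step 4: Verify.
2*(-12) + 7*(4) = 4 = 4 ✓

k = -12, l = 4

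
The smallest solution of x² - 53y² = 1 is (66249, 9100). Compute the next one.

Solutions to x² - Dy² = 1 are generated by powers of (x₀ + y₀√D).
The next solution satisfies x₁ + y₁√53 = (x₀ + y₀√53)², giving:
x₁ = x₀² + 53y₀² = 66249² + 53·9100² = 4388930001 + 4388930000 = 8777860001
y₁ = 2x₀y₀ = 2·66249·9100 = 1205731800

Verify: 8777860001² - 53·1205731800² = 77050826197155720001 - 77050826197155720000 = 1 ✓

x = 8777860001, y = 1205731800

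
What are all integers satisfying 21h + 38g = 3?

Step 1: Compute gcd(21, 38) = 1.
Since 1 divides 3, solutions exist.

Step 2: Find a particular solution using extended Euclidean algorithm.
We get h₀ = -27, g₀ = 15.
Check: 21*-27 + 38*15 = 3 = 3 ✓

Step 3: Write the general solution.
h = -27 + (38/1)t = -27 + 38t
g = 15 - (21/1)t = 15 - 21t
for any integer t.

h = -27 + 38t, g = 15 - 21t for integer t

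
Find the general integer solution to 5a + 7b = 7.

Step 1: Compute gcd(5, 7) = 1.
Since 1 divides 7, solutions exist.

Step 2: Find a particular solution using extended Euclidean algorithm.
We get a₀ = 21, b₀ = -14.
Check: 5*21 + 7*-14 = 7 = 7 ✓

Step 3: Write the general solution.
a = 21 + (7/1)t = 21 + 7t
b = -14 - (5/1)t = -14 - 5t
for any integer t.

a = 21 + 7t, b = -14 - 5t for integer t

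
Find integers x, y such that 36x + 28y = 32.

Step 1: Check solvability.
gcd(36, 28) = 4
Since 4 divides 32, solutions exist.

Step 2: Apply extended Euclidean algorithm to find gcd.
We find integers such that 36*x0 + 28*y0 = 4

Step 3: Scale the particular solution.
Multiply by 32/4 = 8:
x = -24, y = 32

Step 4: Verify.
36*(-24) + 28*(32) = 32 = 32 ✓

x = -24, y = 32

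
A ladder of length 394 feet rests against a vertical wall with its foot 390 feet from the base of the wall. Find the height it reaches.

The ladder, wall, and ground form a right triangle with hypotenuse 394 and one leg 390.
By the Pythagorean theorem: h² = 394² - 390² = 155236 - 152100 = 3136
h = √3136 = 56 feet

56 feet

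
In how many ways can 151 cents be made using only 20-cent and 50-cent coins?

We need non-negative integers (x, y) with 20x + 50y = 151.
For each x from 0 to 7, check if (151 - 20x) is a non-negative multiple of 50.
Solutions (x, y): none
Count: 0

0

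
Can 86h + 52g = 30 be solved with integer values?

Step 1: Compute gcd(86, 52).
gcd(86, 52) = 2

Step 2: Check divisibility.
Does 2 divide 30? 30 = 2 x 15, so yes.

By the theorem on linear Diophantine equations, 86h + 52g = 30 has integer solutions if and only if gcd(86, 52) divides 30. Since 2 | 30, solutions exist.

Yes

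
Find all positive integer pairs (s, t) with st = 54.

The positive divisors of 54 are: 1, 2, 3, 6, 9, 18, 27, 54.
Each divisor d gives the pair (d, 54/d):
(1, 54), (2, 27), (3, 18), (6, 9), (9, 6), (18, 3), (27, 2), (54, 1)

(1, 54), (2, 27), (3, 18), (6, 9), (9, 6), (18, 3), (27, 2), (54, 1)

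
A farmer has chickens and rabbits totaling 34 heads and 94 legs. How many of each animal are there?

Let c = chickens, r = rabbits.
Heads: c + r = 34
Legs: 2c + 4r = 94
From the first equation, c = 34 - r. Substitute:
2(34 - r) + 4r = 94
68 + 2r = 94
r = (94 - 68)/2 = 13
c = 34 - 13 = 21

Chickens: 21, Rabbits: 13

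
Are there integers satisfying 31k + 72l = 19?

Step 1: Compute gcd(31, 72).
gcd(31, 72) = 1

Step 2: Check divisibility.
Does 1 divide 19? 19 = 1 x 19, so yes.

By the theorem on linear Diophantine equations, 31k + 72l = 19 has integer solutions if and only if gcd(31, 72) divides 19. Since 1 | 19, solutions exist.

Yes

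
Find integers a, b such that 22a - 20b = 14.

Step 1: Check solvability.
gcd(22, 20) = 2
Since 2 divides 14, solutions exist.

Step 2: Apply extended Euclidean algorithm to find gcd.
We find integers such that 22*x0 + 20*y0 = 2

Step 3: Scale the particular solution.
Multiply by 14/2 = 7:
a = 7, b = 7

Step 4: Verify.
22*(7) - 20*(7) = 14 = 14 ✓

a = 7, b = 7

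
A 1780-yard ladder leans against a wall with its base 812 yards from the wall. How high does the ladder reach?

The ladder, wall, and ground form a right triangle with hypotenuse 1780 and one leg 812.
By the Pythagorean theorem: h² = 1780² - 812² = 3168400 - 659344 = 2509056
h = √2509056 = 1584 yards

1584 yards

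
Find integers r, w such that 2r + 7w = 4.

Step 1: Check solvability.
gcd(2, 7) = 1
Since 1 divides 4, solutions exist.

Step 2: Apply extended Euclidean algorithm to find gcd.
We find integers such that 2*x0 + 7*y0 = 1

Step 3: Scale the particular solution.
Multiply by 4/1 = 4:
r = -12, w = 4

Step 4: Verify.
2*(-12) + 7*(4) = 4 = 4 ✓

r = -12, w = 4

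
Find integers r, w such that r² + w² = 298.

We need to find integers r, w > 0 such that r² + w² = 298.
Trying r = 3: w² = 298 - 3² = 298 - 9 = 289
w = 17
Check: 3² + 17² = 9 + 289 = 298 ✓

298 = 3² + 17²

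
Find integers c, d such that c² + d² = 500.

We need to find integers c, d > 0 such that c² + d² = 500.
Trying c = 4: d² = 500 - 4² = 500 - 16 = 484
d = 22
Check: 4² + 22² = 16 + 484 = 500 ✓

500 = 4² + 22²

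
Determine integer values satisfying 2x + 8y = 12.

Step 1: Check solvability.
gcd(2, 8) = 2
Since 2 divides 12, solutions exist.

Step 2: Apply extended Euclidean algorithm to find gcd.
We find integers such that 2*x0 + 8*y0 = 2

Step 3: Scale the particular solution.
Multiply by 12/2 = 6:
x = 6, y = 0

Step 4: Verify.
2*(6) + 8*(0) = 12 = 12 ✓

x = 6, y = 0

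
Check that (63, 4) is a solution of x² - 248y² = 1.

Compute x² = 63² = 3969
Compute 248y² = 248·4² = 248·16 = 3968
x² - 248y² = 3969 - 3968 = 1
Since this equals 1, (63, 4) is a solution.

Yes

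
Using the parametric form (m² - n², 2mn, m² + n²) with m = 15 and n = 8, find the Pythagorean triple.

a = m² - n² = 225 - 64 = 161
b = 2mn = 2·15·8 = 240
c = m² + n² = 225 + 64 = 289
Verify: 161² + 240² = 25921 + 57600 = 83521 = 289² ✓

(161, 240, 289)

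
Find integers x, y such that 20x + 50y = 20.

Step 1: Check solvability.
gcd(20, 50) = 10
Since 10 divides 20, solutions exist.

Step 2: Apply extended Euclidean algorithm to find gcd.
We find integers such that 20*x0 + 50*y0 = 10

Step 3: Scale the particular solution.
Multiply by 20/10 = 2:
x = -4, y = 2

Step 4: Verify.
20*(-4) + 50*(2) = 20 = 20 ✓

x = -4, y = 2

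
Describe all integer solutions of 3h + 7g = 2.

Step 1: Compute gcd(3, 7) = 1.
Since 1 divides 2, solutions exist.

Step 2: Find a particular solution using extended Euclidean algorithm.
We get h₀ = -4, g₀ = 2.
Check: 3*-4 + 7*2 = 2 = 2 ✓

Step 3: Write the general solution.
h = -4 + (7/1)t = -4 + 7t
g = 2 - (3/1)t = 2 - 3t
for any integer t.

h = -4 + 7t, g = 2 - 3t for integer t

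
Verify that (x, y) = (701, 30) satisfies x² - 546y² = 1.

Compute x² = 701² = 491401
Compute 546y² = 546·30² = 546·900 = 491400
x² - 546y² = 491401 - 491400 = 1
Since this equals 1, (701, 30) is a solution.

Yes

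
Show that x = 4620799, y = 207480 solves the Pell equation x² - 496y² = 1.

Compute x² = 4620799² = 21351783398401
Compute 496y² = 496·207480² = 496·43047950400 = 21351783398400
x² - 496y² = 21351783398401 - 21351783398400 = 1
Since this equals 1, (4620799, 207480) is a solution.

Yes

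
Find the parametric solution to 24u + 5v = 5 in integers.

Step 1: Compute gcd(24, 5) = 1.
Since 1 divides 5, solutions exist.

Step 2: Find a particular solution using extended Euclidean algorithm.
We get u₀ = -5, v₀ = 25.
Check: 24*-5 + 5*25 = 5 = 5 ✓

Step 3: Write the general solution.
u = -5 + (5/1)t = -5 + 5t
v = 25 - (24/1)t = 25 - 24t
for any integer t.

u = -5 + 5t, v = 25 - 24t for integer t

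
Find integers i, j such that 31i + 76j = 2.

Step 1: Check solvability.
gcd(31, 76) = 1
Since 1 divides 2, solutions exist.

Step 2: Apply extended Euclidean algorithm to find gcd.
We find integers such that 31*x0 + 76*y0 = 1

Step 3: Scale the particular solution.
Multiply by 2/1 = 2:
i = 54, j = -22

Step 4: Verify.
31*(54) + 76*(-22) = 2 = 2 ✓

i = 54, j = -22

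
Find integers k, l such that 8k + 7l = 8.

Step 1: Check solvability.
gcd(8, 7) = 1
Since 1 divides 8, solutions exist.

Step 2: Apply extended Euclidean algorithm to find gcd.
We find integers such that 8*x0 + 7*y0 = 1

Step 3: Scale the particular solution.
Multiply by 8/1 = 8:
k = 8, l = -8

Step 4: Verify.
8*(8) + 7*(-8) = 8 = 8 ✓

k = 8, l = -8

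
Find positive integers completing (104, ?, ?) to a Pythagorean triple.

We need the other leg and hypotenuse such that 104² + x² = c².
Take x = 153, c = 185: 104² + 153² = 10816 + 23409 = 34225 = 185² ✓
Triple: (153, 104, 185)

(153, 104, 185)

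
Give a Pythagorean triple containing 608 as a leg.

We need the other leg and hypotenuse such that 608² + x² = c².
Take x = 594, c = 850: 608² + 594² = 369664 + 352836 = 722500 = 850² ✓
Triple: (594, 608, 850)

(594, 608, 850)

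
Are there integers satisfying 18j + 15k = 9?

Step 1: Compute gcd(18, 15).
gcd(18, 15) = 3

Step 2: Check divisibility.
Does 3 divide 9? 9 = 3 x 3, so yes.

By the theorem on linear Diophantine equations, 18j + 15k = 9 has integer solutions if and only if gcd(18, 15) divides 9. Since 3 | 9, solutions exist.

Yes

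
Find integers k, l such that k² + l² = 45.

We need to find integers k, l > 0 such that k² + l² = 45.
Trying k = 3: l² = 45 - 3² = 45 - 9 = 36
l = 6
Check: 3² + 6² = 9 + 36 = 45 ✓

45 = 3² + 6²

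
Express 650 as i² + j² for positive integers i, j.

We need to find integers i, j > 0 such that i² + j² = 650.
Trying i = 5: j² = 650 - 5² = 650 - 25 = 625
j = 25
Check: 5² + 25² = 25 + 625 = 650 ✓

650 = 5² + 25²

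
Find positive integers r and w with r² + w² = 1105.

We need to find integers r, w > 0 such that r² + w² = 1105.
Trying r = 4: w² = 1105 - 4² = 1105 - 16 = 1089
w = 33
Check: 4² + 33² = 16 + 1089 = 1105 ✓

1105 = 4² + 33²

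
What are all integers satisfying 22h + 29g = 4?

Step 1: Compute gcd(22, 29) = 1.
Since 1 divides 4, solutions exist.

Step 2: Find a particular solution using extended Euclidean algorithm.
We get h₀ = 16, g₀ = -12.
Check: 22*16 + 29*-12 = 4 = 4 ✓

Step 3: Write the general solution.
h = 16 + (29/1)t = 16 + 29t
g = -12 - (22/1)t = -12 - 22t
for any integer t.

h = 16 + 29t, g = -12 - 22t for integer t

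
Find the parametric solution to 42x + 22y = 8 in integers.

Step 1: Compute gcd(42, 22) = 2.
Since 2 divides 8, solutions exist.

Step 2: Find a particular solution using extended Euclidean algorithm.
We get x₀ = -4, y₀ = 8.
Check: 42*-4 + 22*8 = 8 = 8 ✓

Step 3: Write the general solution.
x = -4 + (22/2)t = -4 + 11t
y = 8 - (42/2)t = 8 - 21t
for any integer t.

x = -4 + 11t, y = 8 - 21t for integer t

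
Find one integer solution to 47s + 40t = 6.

Step 1: Check solvability.
gcd(47, 40) = 1
Since 1 divides 6, solutions exist.

Step 2: Apply extended Euclidean algorithm to find gcd.
We find integers such that 47*x0 + 40*y0 = 1

Step 3: Scale the particular solution.
Multiply by 6/1 = 6:
s = -102, t = 120

Step 4: Verify.
47*(-102) + 40*(120) = 6 = 6 ✓

s = -102, t = 120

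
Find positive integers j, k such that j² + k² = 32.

Search for j with 32 - j² a perfect square.
j = 4: 32 - 4² = 32 - 16 = 16 = 4² ✓
So j = 4, k = 4.

j = 4, k = 4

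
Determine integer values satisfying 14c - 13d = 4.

Step 1: Check solvability.
gcd(14, 13) = 1
Since 1 divides 4, solutions exist.

Step 2: Apply extended Euclidean algorithm to find gcd.
We find integers such that 14*x0 + 13*y0 = 1

Step 3: Scale the particular solution.
Multiply by 4/1 = 4:
c = 4, d = 4

Step 4: Verify.
14*(4) - 13*(4) = 4 = 4 ✓

c = 4, d = 4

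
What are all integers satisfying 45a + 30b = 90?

Step 1: Compute gcd(45, 30) = 15.
Since 15 divides 90, solutions exist.

Step 2: Find a particular solution using extended Euclidean algorithm.
We get a₀ = 6, b₀ = -6.
Check: 45*6 + 30*-6 = 90 = 90 ✓

Step 3: Write the general solution.
a = 6 + (30/15)t = 6 + 2t
b = -6 - (45/15)t = -6 - 3t
for any integer t.

a = 6 + 2t, b = -6 - 3t for integer t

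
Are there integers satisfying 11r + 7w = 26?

Step 1: Compute gcd(11, 7).
gcd(11, 7) = 1

Step 2: Check divisibility.
Does 1 divide 26? 26 = 1 x 26, so yes.

By the theorem on linear Diophantine equations, 11r + 7w = 26 has integer solutions if and only if gcd(11, 7) divides 26. Since 1 | 26, solutions exist.

Yes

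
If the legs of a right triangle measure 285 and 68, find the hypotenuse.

c² = a² + b² = 285² + 68² = 81225 + 4624 = 85849
c = 293

293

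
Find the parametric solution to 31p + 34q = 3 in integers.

Step 1: Compute gcd(31, 34) = 1.
Since 1 divides 3, solutions exist.

Step 2: Find a particular solution using extended Euclidean algorithm.
We get p₀ = 33, q₀ = -30.
Check: 31*33 + 34*-30 = 3 = 3 ✓

Step 3: Write the general solution.
p = 33 + (34/1)t = 33 + 34t
q = -30 - (31/1)t = -30 - 31t
for any integer t.

p = 33 + 34t, q = -30 - 31t for integer t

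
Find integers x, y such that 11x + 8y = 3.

Step 1: Check solvability.
gcd(11, 8) = 1
Since 1 divides 3, solutions exist.

Step 2: Apply extended Euclidean algorithm to find gcd.
We find integers such that 11*x0 + 8*y0 = 1

Step 3: Scale the particular solution.
Multiply by 3/1 = 3:
x = 9, y = -12

Step 4: Verify.
11*(9) + 8*(-12) = 3 = 3 ✓

x = 9, y = -12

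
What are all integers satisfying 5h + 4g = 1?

Step 1: Compute gcd(5, 4) = 1.
Since 1 divides 1, solutions exist.

Step 2: Find a particular solution using extended Euclidean algorithm.
We get h₀ = 1, g₀ = -1.
Check: 5*1 + 4*-1 = 1 = 1 ✓

Step 3: Write the general solution.
h = 1 + (4/1)t = 1 + 4t
g = -1 - (5/1)t = -1 - 5t
for any integer t.

h = 1 + 4t, g = -1 - 5t for integer t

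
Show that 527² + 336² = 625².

Compute a² + b² = 527² + 336² = 277729 + 112896 = 390625
Compute c² = 625² = 390625
Since 390625 = 390625, confirmed.

Yes, it is a Pythagorean triple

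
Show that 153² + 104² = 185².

Compute a² + b²:
153² + 104² = 23409 + 10816 = 34225
Compute c²:
185² = 34225
Since 34225 = 34225, it is a Pythagorean triple.

Yes, it is a Pythagorean triple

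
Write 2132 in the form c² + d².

We need to find integers c, d > 0 such that c² + d² = 2132.
Trying c = 4: d² = 2132 - 4² = 2132 - 16 = 2116
d = 46
Check: 4² + 46² = 16 + 2116 = 2132 ✓

2132 = 4² + 46²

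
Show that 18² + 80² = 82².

Compute a² + b²:
18² + 80² = 324 + 6400 = 6724
Compute c²:
82² = 6724
Since 6724 = 6724, it is a Pythagorean triple.

Yes, it is a Pythagorean triple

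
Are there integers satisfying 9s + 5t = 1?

Step 1: Compute gcd(9, 5).
gcd(9, 5) = 1

Step 2: Check divisibility.
Does 1 divide 1? 1 = 1 x 1, so yes.

By the theorem on linear Diophantine equations, 9s + 5t = 1 has integer solutions if and only if gcd(9, 5) divides 1. Since 1 | 1, solutions exist.

Yes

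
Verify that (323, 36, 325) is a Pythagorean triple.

Compute a² + b² = 323² + 36² = 104329 + 1296 = 105625
Compute c² = 325² = 105625
Since 105625 = 105625, confirmed.

Yes, it is a Pythagorean triple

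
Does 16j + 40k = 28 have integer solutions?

Step 1: Compute gcd(16, 40).
gcd(16, 40) = 8

Step 2: Check divisibility.
Does 8 divide 28? 28 = 8 x 3 + 4, so no.

By the theorem on linear Diophantine equations, 16j + 40k = 28 has integer solutions if and only if gcd(16, 40) divides 28. Since 8 does not divide 28, no solutions exist.

No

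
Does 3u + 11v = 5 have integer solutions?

Step 1: Compute gcd(3, 11).
gcd(3, 11) = 1

Step 2: Check divisibility.
Does 1 divide 5? 5 = 1 x 5, so yes.

By the theorem on linear Diophantine equations, 3u + 11v = 5 has integer solutions if and only if gcd(3, 11) divides 5. Since 1 | 5, solutions exist.

Yes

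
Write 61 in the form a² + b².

We need to find integers a, b > 0 such that a² + b² = 61.
Trying a = 5: b² = 61 - 5² = 61 - 25 = 36
b = 6
Check: 5² + 6² = 25 + 36 = 61 ✓

61 = 5² + 6²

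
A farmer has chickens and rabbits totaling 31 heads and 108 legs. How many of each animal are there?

Let c = chickens, r = rabbits.
Heads: c + r = 31
Legs: 2c + 4r = 108
From the first equation, c = 31 - r. Substitute:
2(31 - r) + 4r = 108
62 + 2r = 108
r = (108 - 62)/2 = 23
c = 31 - 23 = 8

Chickens: 8, Rabbits: 23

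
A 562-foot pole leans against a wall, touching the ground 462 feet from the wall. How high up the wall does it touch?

The ladder, wall, and ground form a right triangle with hypotenuse 562 and one leg 462.
By the Pythagorean theorem: h² = 562² - 462² = 315844 - 213444 = 102400
h = √102400 = 320 feet

320 feet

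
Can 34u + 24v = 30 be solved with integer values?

Step 1: Compute gcd(34, 24).
gcd(34, 24) = 2

Step 2: Check divisibility.
Does 2 divide 30? 30 = 2 x 15, so yes.

By the theorem on linear Diophantine equations, 34u + 24v = 30 has integer solutions if and only if gcd(34, 24) divides 30. Since 2 | 30, solutions exist.

Yes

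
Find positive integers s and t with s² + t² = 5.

We need to find integers s, t > 0 such that s² + t² = 5.
Trying s = 1: t² = 5 - 1² = 5 - 1 = 4
t = 2
Check: 1² + 2² = 1 + 4 = 5 ✓

5 = 1² + 2²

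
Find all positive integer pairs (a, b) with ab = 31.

The positive divisors of 31 are: 1, 31.
Each divisor d gives the pair (d, 31/d):
(1, 31), (31, 1)

(1, 31), (31, 1)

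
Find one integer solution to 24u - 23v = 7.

Step 1: Check solvability.
gcd(24, 23) = 1
Since 1 divides 7, solutions exist.

Step 2: Apply extended Euclidean algorithm to find gcd.
We find integers such that 24*x0 + 23*y0 = 1

Step 3: Scale the particular solution.
Multiply by 7/1 = 7:
u = 7, v = 7

Step 4: Verify.
24*(7) - 23*(7) = 7 = 7 ✓

u = 7, v = 7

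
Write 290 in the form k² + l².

We need to find integers k, l > 0 such that k² + l² = 290.
Trying k = 1: l² = 290 - 1² = 290 - 1 = 289
l = 17
Check: 1² + 17² = 1 + 289 = 290 ✓

290 = 1² + 17²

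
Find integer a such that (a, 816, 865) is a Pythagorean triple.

a² = c² - b² = 865² - 816² = 748225 - 665856 = 82369
a = sqrt(82369) = 287

287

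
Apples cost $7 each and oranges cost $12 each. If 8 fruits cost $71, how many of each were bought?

Let a = apples, o = oranges.
a + o = 8
7a + 12o = 71
Substitute o = 8 - a:
7a + 12(8 - a) = 71
(7 - 12)a = 71 - 96
-5a = -25
a = 5, o = 8 - 5 = 3

Apples: 5, Oranges: 3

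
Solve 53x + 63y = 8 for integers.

Step 1: Check solvability.
gcd(53, 63) = 1
Since 1 divides 8, solutions exist.

Step 2: Apply extended Euclidean algorithm to find gcd.
We find integers such that 53*x0 + 63*y0 = 1

Step 3: Scale the particular solution.
Multiply by 8/1 = 8:
x = -152, y = 128

Step 4: Verify.
53*(-152) + 63*(128) = 8 = 8 ✓

x = -152, y = 128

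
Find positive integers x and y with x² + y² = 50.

We need to find integers x, y > 0 such that x² + y² = 50.
Trying x = 1: y² = 50 - 1² = 50 - 1 = 49
y = 7
Check: 1² + 7² = 1 + 49 = 50 ✓

50 = 1² + 7²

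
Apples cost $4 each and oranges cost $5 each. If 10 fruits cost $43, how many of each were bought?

Let a = apples, o = oranges.
a + o = 10
4a + 5o = 43
Substitute o = 10 - a:
4a + 5(10 - a) = 43
(4 - 5)a = 43 - 50
-1a = -7
a = 7, o = 10 - 7 = 3

Apples: 7, Oranges: 3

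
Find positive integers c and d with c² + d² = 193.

We need to find integers c, d > 0 such that c² + d² = 193.
Trying c = 7: d² = 193 - 7² = 193 - 49 = 144
d = 12
Check: 7² + 12² = 49 + 144 = 193 ✓

193 = 7² + 12²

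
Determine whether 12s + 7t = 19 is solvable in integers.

Step 1: Compute gcd(12, 7).
gcd(12, 7) = 1

Step 2: Check divisibility.
Does 1 divide 19? 19 = 1 x 19, so yes.

By the theorem on linear Diophantine equations, 12s + 7t = 19 has integer solutions if and only if gcd(12, 7) divides 19. Since 1 | 19, solutions exist.

Yes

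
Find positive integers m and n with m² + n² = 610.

We need to find integers m, n > 0 such that m² + n² = 610.
Trying m = 9: n² = 610 - 9² = 610 - 81 = 529
n = 23
Check: 9² + 23² = 81 + 529 = 610 ✓

610 = 9² + 23²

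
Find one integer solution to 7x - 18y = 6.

Step 1: Check solvability.
gcd(7, 18) = 1
Since 1 divides 6, solutions exist.

Step 2: Apply extended Euclidean algorithm to find gcd.
We find integers such that 7*x0 + 18*y0 = 1

Step 3: Scale the particular solution.
Multiply by 6/1 = 6:
x = -30, y = -12

Step 4: Verify.
7*(-30) - 18*(-12) = 6 = 6 ✓

x = -30, y = -12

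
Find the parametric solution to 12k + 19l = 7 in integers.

Step 1: Compute gcd(12, 19) = 1.
Since 1 divides 7, solutions exist.

Step 2: Find a particular solution using extended Euclidean algorithm.
We get k₀ = 56, l₀ = -35.
Check: 12*56 + 19*-35 = 7 = 7 ✓

Step 3: Write the general solution.
k = 56 + (19/1)t = 56 + 19t
l = -35 - (12/1)t = -35 - 12t
for any integer t.

k = 56 + 19t, l = -35 - 12t for integer t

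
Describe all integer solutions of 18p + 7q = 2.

Step 1: Compute gcd(18, 7) = 1.
Since 1 divides 2, solutions exist.

Step 2: Find a particular solution using extended Euclidean algorithm.
We get p₀ = 4, q₀ = -10.
Check: 18*4 + 7*-10 = 2 = 2 ✓

Step 3: Write the general solution.
p = 4 + (7/1)t = 4 + 7t
q = -10 - (18/1)t = -10 - 18t
for any integer t.

p = 4 + 7t, q = -10 - 18t for integer t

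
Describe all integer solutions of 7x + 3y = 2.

Step 1: Compute gcd(7, 3) = 1.
Since 1 divides 2, solutions exist.

Step 2: Find a particular solution using extended Euclidean algorithm.
We get x₀ = 2, y₀ = -4.
Check: 7*2 + 3*-4 = 2 = 2 ✓

Step 3: Write the general solution.
x = 2 + (3/1)t = 2 + 3t
y = -4 - (7/1)t = -4 - 7t
for any integer t.

x = 2 + 3t, y = -4 - 7t for integer t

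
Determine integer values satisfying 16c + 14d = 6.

Step 1: Check solvability.
gcd(16, 14) = 2
Since 2 divides 6, solutions exist.

Step 2: Apply extended Euclidean algorithm to find gcd.
We find integers such that 16*x0 + 14*y0 = 2

Step 3: Scale the particular solution.
Multiply by 6/2 = 3:
c = 3, d = -3

Step 4: Verify.
16*(3) + 14*(-3) = 6 = 6 ✓

c = 3, d = -3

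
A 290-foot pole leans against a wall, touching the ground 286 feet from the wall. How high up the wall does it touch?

The ladder, wall, and ground form a right triangle with hypotenuse 290 and one leg 286.
By the Pythagorean theorem: h² = 290² - 286² = 84100 - 81796 = 2304
h = √2304 = 48 feet

48 feet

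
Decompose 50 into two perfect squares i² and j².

We need to find integers i, j > 0 such that i² + j² = 50.
Trying i = 1: j² = 50 - 1² = 50 - 1 = 49
j = 7
Check: 1² + 7² = 1 + 49 = 50 ✓

50 = 1² + 7²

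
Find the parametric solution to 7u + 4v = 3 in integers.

Step 1: Compute gcd(7, 4) = 1.
Since 1 divides 3, solutions exist.

Step 2: Find a particular solution using extended Euclidean algorithm.
We get u₀ = -3, v₀ = 6.
Check: 7*-3 + 4*6 = 3 = 3 ✓

Step 3: Write the general solution.
u = -3 + (4/1)t = -3 + 4t
v = 6 - (7/1)t = 6 - 7t
for any integer t.

u = -3 + 4t, v = 6 - 7t for integer t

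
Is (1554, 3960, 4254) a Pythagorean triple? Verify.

Compute a² + b² = 1554² + 3960² = 2414916 + 15681600 = 18096516
Compute c² = 4254² = 18096516
Since 18096516 = 18096516, confirmed.

Yes, it is a Pythagorean triple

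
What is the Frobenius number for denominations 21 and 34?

For two coprime denominations a and b, the Frobenius number (largest value not representable as a non-negative combination) is ab - a - b.
Here gcd(21, 34) = 1, so they are coprime.
F(21, 34) = 21·34 - 21 - 34 = 714 - 55 = 659

659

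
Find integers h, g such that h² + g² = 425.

We need to find integers h, g > 0 such that h² + g² = 425.
Trying h = 5: g² = 425 - 5² = 425 - 25 = 400
g = 20
Check: 5² + 20² = 25 + 400 = 425 ✓

425 = 5² + 20²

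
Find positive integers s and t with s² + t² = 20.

We need to find integers s, t > 0 such that s² + t² = 20.
Trying s = 2: t² = 20 - 2² = 20 - 4 = 16
t = 4
Check: 2² + 4² = 4 + 16 = 20 ✓

20 = 2² + 4²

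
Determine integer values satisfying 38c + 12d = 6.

Step 1: Check solvability.
gcd(38, 12) = 2
Since 2 divides 6, solutions exist.

Step 2: Apply extended Euclidean algorithm to find gcd.
We find integers such that 38*x0 + 12*y0 = 2

Step 3: Scale the particular solution.
Multiply by 6/2 = 3:
c = 3, d = -9

Step 4: Verify.
38*(3) + 12*(-9) = 6 = 6 ✓

c = 3, d = -9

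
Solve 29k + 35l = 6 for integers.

Step 1: Check solvability.
gcd(29, 35) = 1
Since 1 divides 6, solutions exist.

Step 2: Apply extended Euclidean algorithm to find gcd.
We find integers such that 29*x0 + 35*y0 = 1

Step 3: Scale the particular solution.
Multiply by 6/1 = 6:
k = -36, l = 30

Step 4: Verify.
29*(-36) + 35*(30) = 6 = 6 ✓

k = -36, l = 30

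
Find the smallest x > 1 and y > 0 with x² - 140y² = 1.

We seek the smallest positive integers (x, y) with x² - 140y² = 1, i.e., x² = 140y² + 1.
Try successive y values:
y = 1: x² = 140·1² + 1 = 141, not a perfect square
y = 2: x² = 140·2² + 1 = 561, not a perfect square
y = 3: x² = 140·3² + 1 = 1261, not a perfect square
... continuing the search (or via continued fractions) ...
y = 6: x² = 140·6² + 1 = 5041, x = 71 ✓

Verify: 71² - 140·6² = 5041 - 5040 = 1 ✓

x = 71, y = 6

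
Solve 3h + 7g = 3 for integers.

Step 1: Check solvability.
gcd(3, 7) = 1
Since 1 divides 3, solutions exist.

Step 2: Apply extended Euclidean algorithm to find gcd.
We find integers such that 3*x0 + 7*y0 = 1

Step 3: Scale the particular solution.
Multiply by 3/1 = 3:
h = -6, g = 3

Step 4: Verify.
3*(-6) + 7*(3) = 3 = 3 ✓

h = -6, g = 3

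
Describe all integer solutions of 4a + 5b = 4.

Step 1: Compute gcd(4, 5) = 1.
Since 1 divides 4, solutions exist.

Step 2: Find a particular solution using extended Euclidean algorithm.
We get a₀ = -4, b₀ = 4.
Check: 4*-4 + 5*4 = 4 = 4 ✓

Step 3: Write the general solution.
a = -4 + (5/1)t = -4 + 5t
b = 4 - (4/1)t = 4 - 4t
for any integer t.

a = -4 + 5t, b = 4 - 4t for integer t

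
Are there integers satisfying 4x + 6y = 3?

Step 1: Compute gcd(4, 6).
gcd(4, 6) = 2

Step 2: Check divisibility.
Does 2 divide 3? 3 = 2 x 1 + 1, so no.

By the theorem on linear Diophantine equations, 4x + 6y = 3 has integer solutions if and only if gcd(4, 6) divides 3. Since 2 does not divide 3, no solutions exist.

No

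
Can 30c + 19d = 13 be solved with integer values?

Step 1: Compute gcd(30, 19).
gcd(30, 19) = 1

Step 2: Check divisibility.
Does 1 divide 13? 13 = 1 x 13, so yes.

By the theorem on linear Diophantine equations, 30c + 19d = 13 has integer solutions if and only if gcd(30, 19) divides 13. Since 1 | 13, solutions exist.

Yes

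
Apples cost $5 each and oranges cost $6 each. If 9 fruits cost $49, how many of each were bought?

Let a = apples, o = oranges.
a + o = 9
5a + 6o = 49
Substitute o = 9 - a:
5a + 6(9 - a) = 49
(5 - 6)a = 49 - 54
-1a = -5
a = 5, o = 9 - 5 = 4

Apples: 5, Oranges: 4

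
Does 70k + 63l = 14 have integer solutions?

Step 1: Compute gcd(70, 63).
gcd(70, 63) = 7

Step 2: Check divisibility.
Does 7 divide 14? 14 = 7 x 2, so yes.

By the theorem on linear Diophantine equations, 70k + 63l = 14 has integer solutions if and only if gcd(70, 63) divides 14. Since 7 | 14, solutions exist.

Yes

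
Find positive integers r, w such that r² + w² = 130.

Search for r with 130 - r² a perfect square.
r = 3: 130 - 3² = 130 - 9 = 121 = 11² ✓
So r = 3, w = 11.

r = 3, w = 11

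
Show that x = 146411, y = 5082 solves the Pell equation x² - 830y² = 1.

Compute x² = 146411² = 21436180921
Compute 830y² = 830·5082² = 830·25826724 = 21436180920
x² - 830y² = 21436180921 - 21436180920 = 1
Since this equals 1, (146411, 5082) is a solution.

Yes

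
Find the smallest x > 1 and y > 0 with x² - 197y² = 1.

We seek the smallest positive integers (x, y) with x² - 197y² = 1, i.e., x² = 197y² + 1.
Try successive y values:
y = 1: x² = 197·1² + 1 = 198, not a perfect square
y = 2: x² = 197·2² + 1 = 789, not a perfect square
y = 3: x² = 197·3² + 1 = 1774, not a perfect square
... continuing the search (or via continued fractions) ...
y = 28: x² = 197·28² + 1 = 154449, x = 393 ✓

Verify: 393² - 197·28² = 154449 - 154448 = 1 ✓

x = 393, y = 28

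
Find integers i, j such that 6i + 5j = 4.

Step 1: Check solvability.
gcd(6, 5) = 1
Since 1 divides 4, solutions exist.

Step 2: Apply extended Euclidean algorithm to find gcd.
We find integers such that 6*x0 + 5*y0 = 1

Step 3: Scale the particular solution.
Multiply by 4/1 = 4:
i = 4, j = -4

Step 4: Verify.
6*(4) + 5*(-4) = 4 = 4 ✓

i = 4, j = -4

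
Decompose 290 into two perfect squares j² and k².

We need to find integers j, k > 0 such that j² + k² = 290.
Trying j = 1: k² = 290 - 1² = 290 - 1 = 289
k = 17
Check: 1² + 17² = 1 + 289 = 290 ✓

290 = 1² + 17²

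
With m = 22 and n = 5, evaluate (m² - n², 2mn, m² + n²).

a = m² - n² = 484 - 25 = 459
b = 2mn = 2·22·5 = 220
c = m² + n² = 484 + 25 = 509
Verify: 459² + 220² = 210681 + 48400 = 259081 = 509² ✓

(459, 220, 509)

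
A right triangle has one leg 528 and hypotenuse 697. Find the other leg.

a² = c² - b² = 485809 - 278784 = 207025
a = 455

455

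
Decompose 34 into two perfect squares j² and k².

We need to find integers j, k > 0 such that j² + k² = 34.
Trying j = 3: k² = 34 - 3² = 34 - 9 = 25
k = 5
Check: 3² + 5² = 9 + 25 = 34 ✓

34 = 3² + 5²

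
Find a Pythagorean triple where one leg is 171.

We need the other leg and hypotenuse such that 171² + x² = c².
Take x = 140, c = 221: 171² + 140² = 29241 + 19600 = 48841 = 221² ✓
Triple: (171, 140, 221)

(171, 140, 221)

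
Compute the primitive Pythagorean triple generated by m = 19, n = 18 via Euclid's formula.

a = m² - n² = 19² - 18² = 361 - 324 = 37
b = 2mn = 2·19·18 = 684
c = m² + n² = 361 + 324 = 685
Verify: 37² + 684² = 1369 + 467856 = 469225 = 685² ✓

(37, 684, 685)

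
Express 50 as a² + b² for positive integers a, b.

We need to find integers a, b > 0 such that a² + b² = 50.
Trying a = 1: b² = 50 - 1² = 50 - 1 = 49
b = 7
Check: 1² + 7² = 1 + 49 = 50 ✓

50 = 1² + 7²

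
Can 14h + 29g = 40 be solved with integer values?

Step 1: Compute gcd(14, 29).
gcd(14, 29) = 1

Step 2: Check divisibility.
Does 1 divide 40? 40 = 1 x 40, so yes.

By the theorem on linear Diophantine equations, 14h + 29g = 40 has integer solutions if and only if gcd(14, 29) divides 40. Since 1 | 40, solutions exist.

Yes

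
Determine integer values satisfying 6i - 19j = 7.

Step 1: Check solvability.
gcd(6, 19) = 1
Since 1 divides 7, solutions exist.

Step 2: Apply extended Euclidean algorithm to find gcd.
We find integers such that 6*x0 + 19*y0 = 1

Step 3: Scale the particular solution.
Multiply by 7/1 = 7:
i = -21, j = -7

Step 4: Verify.
6*(-21) - 19*(-7) = 7 = 7 ✓

i = -21, j = -7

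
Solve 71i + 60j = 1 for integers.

Step 1: Check solvability.
gcd(71, 60) = 1
Since 1 divides 1, solutions exist.

Step 2: Apply extended Euclidean algorithm to find gcd.
We find integers such that 71*x0 + 60*y0 = 1

Step 3: Scale the particular solution.
Multiply by 1/1 = 1:
i = 11, j = -13

Step 4: Verify.
71*(11) + 60*(-13) = 1 = 1 ✓

i = 11, j = -13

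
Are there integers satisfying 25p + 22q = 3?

Step 1: Compute gcd(25, 22).
gcd(25, 22) = 1

Step 2: Check divisibility.
Does 1 divide 3? 3 = 1 x 3, so yes.

By the theorem on linear Diophantine equations, 25p + 22q = 3 has integer solutions if and only if gcd(25, 22) divides 3. Since 1 | 3, solutions exist.

Yes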